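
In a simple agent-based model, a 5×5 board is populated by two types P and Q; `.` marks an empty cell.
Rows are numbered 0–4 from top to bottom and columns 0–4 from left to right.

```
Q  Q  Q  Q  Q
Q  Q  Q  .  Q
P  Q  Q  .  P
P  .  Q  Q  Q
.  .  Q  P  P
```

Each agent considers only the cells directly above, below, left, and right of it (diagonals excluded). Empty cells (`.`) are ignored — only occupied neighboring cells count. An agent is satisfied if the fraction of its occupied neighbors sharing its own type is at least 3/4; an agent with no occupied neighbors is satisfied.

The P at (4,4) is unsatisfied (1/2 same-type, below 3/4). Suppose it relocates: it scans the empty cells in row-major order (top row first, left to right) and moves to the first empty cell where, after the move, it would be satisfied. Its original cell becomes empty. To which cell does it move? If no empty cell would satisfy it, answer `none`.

(4,0)

Vacating (4,4). Empty cells in order:
  (1,3): 0/3 same-type → still unsatisfied.
  (2,3): 1/3 same-type → still unsatisfied.
  (3,1): 1/3 same-type → still unsatisfied.
  (4,0): 1/1 same-type → satisfied — stop here.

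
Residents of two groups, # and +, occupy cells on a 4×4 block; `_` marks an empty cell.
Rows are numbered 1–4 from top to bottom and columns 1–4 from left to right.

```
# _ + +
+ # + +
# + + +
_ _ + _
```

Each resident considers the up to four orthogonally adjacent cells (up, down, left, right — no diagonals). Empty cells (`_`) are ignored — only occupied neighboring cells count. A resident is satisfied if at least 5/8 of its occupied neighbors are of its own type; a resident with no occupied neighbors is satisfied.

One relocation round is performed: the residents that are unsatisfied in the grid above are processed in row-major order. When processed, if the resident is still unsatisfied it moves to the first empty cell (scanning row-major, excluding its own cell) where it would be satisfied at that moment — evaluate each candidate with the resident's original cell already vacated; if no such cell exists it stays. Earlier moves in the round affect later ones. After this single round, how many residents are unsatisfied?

1

Initially unsatisfied (in order): (1,1), (2,1), (2,2), (3,1), (3,2).
  (1,1) → (4,1).
  (2,1) → (1,1).
  (2,2): no empty cell satisfies it; stays.
  (3,1): no empty cell satisfies it; stays.
  (3,2) → (1,2).
Resulting grid:
+ + + +
_ # + +
# _ + +
# _ + _
Unsatisfied now: (2,2).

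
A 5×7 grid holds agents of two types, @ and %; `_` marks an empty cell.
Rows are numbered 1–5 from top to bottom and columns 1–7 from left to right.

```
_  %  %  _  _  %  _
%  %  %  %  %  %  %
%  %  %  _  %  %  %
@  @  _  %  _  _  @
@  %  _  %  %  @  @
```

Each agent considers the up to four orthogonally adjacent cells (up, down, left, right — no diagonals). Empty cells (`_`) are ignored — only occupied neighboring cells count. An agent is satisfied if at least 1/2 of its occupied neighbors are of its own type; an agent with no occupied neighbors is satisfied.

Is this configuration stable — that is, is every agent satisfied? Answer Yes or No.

Row 1: (1,2)% 2/2 satisfied · (1,3)% 2/2 satisfied · (1,6)% 1/1 satisfied
Row 2: (2,1)% 2/2 satisfied · (2,2)% 4/4 satisfied · (2,3)% 4/4 satisfied · (2,4)% 2/2 satisfied · (2,5)% 3/3 satisfied · (2,6)% 4/4 satisfied · (2,7)% 2/2 satisfied
Row 3: (3,1)% 2/3 satisfied · (3,2)% 3/4 satisfied · (3,3)% 2/2 satisfied · (3,5)% 2/2 satisfied · (3,6)% 3/3 satisfied · (3,7)% 2/3 satisfied
Row 4: (4,1)@ 2/3 satisfied · (4,2)@ 1/3 not · (4,4)% 1/1 satisfied · (4,7)@ 1/2 satisfied
Row 5: (5,1)@ 1/2 satisfied · (5,2)% 0/2 not · (5,4)% 2/2 satisfied · (5,5)% 1/2 satisfied · (5,6)@ 1/2 satisfied · (5,7)@ 2/2 satisfied
For instance (4,2) has only 1/3 same-type neighbors, below 1/2.

No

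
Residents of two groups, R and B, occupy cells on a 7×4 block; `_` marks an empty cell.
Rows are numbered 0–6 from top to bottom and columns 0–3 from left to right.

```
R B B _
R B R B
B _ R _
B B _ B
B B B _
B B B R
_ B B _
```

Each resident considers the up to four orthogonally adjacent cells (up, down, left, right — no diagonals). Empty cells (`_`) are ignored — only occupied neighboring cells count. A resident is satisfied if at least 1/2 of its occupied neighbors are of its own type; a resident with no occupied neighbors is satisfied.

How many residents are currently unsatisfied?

5

(0,0)R 1/2 ok
(0,1)B 2/3 ok
(0,2)B 1/2 ok
(1,0)R 1/3 unhappy
(1,1)B 1/3 unhappy
(1,2)R 1/4 unhappy
(1,3)B 0/1 unhappy
(2,0)B 1/2 ok
(2,2)R 1/1 ok
(3,0)B 3/3 ok
(3,1)B 2/2 ok
(3,3)B 0/0 ok
(4,0)B 3/3 ok
(4,1)B 4/4 ok
(4,2)B 2/2 ok
(5,0)B 2/2 ok
(5,1)B 4/4 ok
(5,2)B 3/4 ok
(5,3)R 0/1 unhappy
(6,1)B 2/2 ok
(6,2)B 2/2 ok
Unsatisfied: (1,0), (1,1), (1,2), (1,3), (5,3) — 5 in total.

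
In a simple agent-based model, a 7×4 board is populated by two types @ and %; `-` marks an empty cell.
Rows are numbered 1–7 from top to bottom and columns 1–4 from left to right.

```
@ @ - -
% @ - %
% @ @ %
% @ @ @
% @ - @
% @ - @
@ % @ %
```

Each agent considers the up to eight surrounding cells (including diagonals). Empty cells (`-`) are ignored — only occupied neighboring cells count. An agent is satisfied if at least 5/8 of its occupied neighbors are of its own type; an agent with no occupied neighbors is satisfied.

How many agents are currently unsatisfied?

15

(1,1)@ 2/3 ✓
(1,2)@ 2/3 ✓
(2,1)% 1/5 ✗
(2,2)@ 4/6 ✓
(2,4)% 1/2 ✗
(3,1)% 2/5 ✗
(3,2)@ 4/7 ✗
(3,3)@ 5/7 ✓
(3,4)% 1/4 ✗
(4,1)% 2/5 ✗
(4,2)@ 4/7 ✗
(4,3)@ 6/7 ✓
(4,4)@ 3/4 ✓
(5,1)% 2/5 ✗
(5,2)@ 3/6 ✗
(5,4)@ 3/3 ✓
(6,1)% 2/5 ✗
(6,2)@ 3/6 ✗
(6,4)@ 2/3 ✓
(7,1)@ 1/3 ✗
(7,2)% 1/4 ✗
(7,3)@ 2/4 ✗
(7,4)% 0/2 ✗
Unsatisfied: (2,1), (2,4), (3,1), (3,2), (3,4), (4,1), (4,2), (5,1), (5,2), (6,1), (6,2), (7,1), (7,2), (7,3), (7,4) — 15 in total.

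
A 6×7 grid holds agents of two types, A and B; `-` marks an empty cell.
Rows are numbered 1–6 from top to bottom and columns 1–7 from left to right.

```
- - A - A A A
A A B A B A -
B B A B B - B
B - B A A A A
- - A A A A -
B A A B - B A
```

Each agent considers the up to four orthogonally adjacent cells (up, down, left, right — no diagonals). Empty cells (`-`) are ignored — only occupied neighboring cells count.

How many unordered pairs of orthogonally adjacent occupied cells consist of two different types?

23

Scan each occupied cell's neighbors to the right and below so each pair is counted once.
From row 1: 2 unlike of 5 pairs (running 2/5).
From row 2: 8 unlike of 10 pairs (running 10/15).
From row 3: 6 unlike of 9 pairs (running 16/24).
From row 4: 2 unlike of 8 pairs (running 18/32).
From row 5: 2 unlike of 6 pairs (running 20/38).
From row 6: 3 unlike of 4 pairs (running 23/42).
Total adjacent occupied pairs: 42; unlike-type pairs: 23.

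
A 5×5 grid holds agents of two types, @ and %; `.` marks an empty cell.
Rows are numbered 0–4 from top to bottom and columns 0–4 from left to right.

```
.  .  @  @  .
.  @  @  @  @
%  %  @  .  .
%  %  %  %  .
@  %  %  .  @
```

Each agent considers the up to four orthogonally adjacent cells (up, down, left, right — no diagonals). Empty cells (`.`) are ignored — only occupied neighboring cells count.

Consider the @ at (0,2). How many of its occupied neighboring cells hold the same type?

2

Occupied neighbors of (0,2): (1,2)=@, (0,3)=@.
Same type (@): 2 of 2.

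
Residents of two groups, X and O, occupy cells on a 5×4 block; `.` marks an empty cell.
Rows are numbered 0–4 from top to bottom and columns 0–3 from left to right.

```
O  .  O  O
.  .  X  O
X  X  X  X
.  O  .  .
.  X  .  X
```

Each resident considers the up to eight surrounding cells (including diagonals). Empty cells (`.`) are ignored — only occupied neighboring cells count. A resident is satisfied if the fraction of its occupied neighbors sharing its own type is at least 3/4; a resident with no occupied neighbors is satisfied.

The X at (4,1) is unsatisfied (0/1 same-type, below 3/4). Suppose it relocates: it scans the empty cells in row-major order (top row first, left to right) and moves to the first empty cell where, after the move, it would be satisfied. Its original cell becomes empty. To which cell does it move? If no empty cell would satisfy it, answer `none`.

(3,2)

Vacating (4,1). Empty cells in order:
  (0,1): 1/3 same-type → still unsatisfied.
  (1,0): 2/3 same-type → still unsatisfied.
  (1,1): 4/6 same-type → still unsatisfied.
  (3,0): 2/3 same-type → still unsatisfied.
  (3,2): 4/5 same-type → satisfied — stop here.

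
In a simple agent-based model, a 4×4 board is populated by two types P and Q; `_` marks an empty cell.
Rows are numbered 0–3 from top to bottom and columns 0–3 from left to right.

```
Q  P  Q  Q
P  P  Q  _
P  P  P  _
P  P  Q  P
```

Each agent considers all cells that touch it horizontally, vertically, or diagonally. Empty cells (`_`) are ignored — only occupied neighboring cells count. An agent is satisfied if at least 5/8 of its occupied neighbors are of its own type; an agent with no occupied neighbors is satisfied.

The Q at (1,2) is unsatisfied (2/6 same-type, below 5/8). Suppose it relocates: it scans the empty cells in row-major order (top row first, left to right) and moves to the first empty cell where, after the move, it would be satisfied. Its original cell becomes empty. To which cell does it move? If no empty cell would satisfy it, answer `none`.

(1,3)

Vacating (1,2). Empty cells in order:
  (1,3): 2/3 same-type → satisfied — stop here.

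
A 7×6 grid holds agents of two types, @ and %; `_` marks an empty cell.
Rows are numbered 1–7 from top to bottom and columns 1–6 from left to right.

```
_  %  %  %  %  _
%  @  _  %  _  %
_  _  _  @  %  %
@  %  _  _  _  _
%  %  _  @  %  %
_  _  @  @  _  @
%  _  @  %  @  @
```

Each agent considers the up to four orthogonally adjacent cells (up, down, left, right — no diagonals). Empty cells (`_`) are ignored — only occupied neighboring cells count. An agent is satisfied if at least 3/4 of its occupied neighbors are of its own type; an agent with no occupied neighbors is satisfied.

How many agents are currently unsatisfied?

17

Row 1: (1,2)% 1/2 ✗ · (1,3)% 2/2 ✓ · (1,4)% 3/3 ✓ · (1,5)% 1/1 ✓
Row 2: (2,1)% 0/1 ✗ · (2,2)@ 0/2 ✗ · (2,4)% 1/2 ✗ · (2,6)% 1/1 ✓
Row 3: (3,4)@ 0/2 ✗ · (3,5)% 1/2 ✗ · (3,6)% 2/2 ✓
Row 4: (4,1)@ 0/2 ✗ · (4,2)% 1/2 ✗
Row 5: (5,1)% 1/2 ✗ · (5,2)% 2/2 ✓ · (5,4)@ 1/2 ✗ · (5,5)% 1/2 ✗ · (5,6)% 1/2 ✗
Row 6: (6,3)@ 2/2 ✓ · (6,4)@ 2/3 ✗ · (6,6)@ 1/2 ✗
Row 7: (7,1)% 0/0 ✓ · (7,3)@ 1/2 ✗ · (7,4)% 0/3 ✗ · (7,5)@ 1/2 ✗ · (7,6)@ 2/2 ✓
Unsatisfied: (1,2), (2,1), (2,2), (2,4), (3,4), (3,5), (4,1), (4,2), (5,1), (5,4), (5,5), (5,6), (6,4), (6,6), (7,3), (7,4), (7,5) — 17 in total.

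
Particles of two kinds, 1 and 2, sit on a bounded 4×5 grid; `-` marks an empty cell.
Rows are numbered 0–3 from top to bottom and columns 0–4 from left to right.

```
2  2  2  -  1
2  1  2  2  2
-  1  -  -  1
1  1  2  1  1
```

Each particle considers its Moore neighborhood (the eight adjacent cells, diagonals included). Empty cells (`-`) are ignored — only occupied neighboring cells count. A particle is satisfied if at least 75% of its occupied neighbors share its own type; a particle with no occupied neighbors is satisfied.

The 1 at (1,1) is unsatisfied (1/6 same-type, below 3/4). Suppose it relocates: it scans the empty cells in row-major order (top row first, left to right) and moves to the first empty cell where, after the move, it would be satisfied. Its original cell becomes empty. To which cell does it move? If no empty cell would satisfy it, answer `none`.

Vacating (1,1). Empty cells in order:
  (0,3): 1/5 same-type → still unsatisfied.
  (2,0): 3/4 same-type → satisfied — stop here.

(2,0)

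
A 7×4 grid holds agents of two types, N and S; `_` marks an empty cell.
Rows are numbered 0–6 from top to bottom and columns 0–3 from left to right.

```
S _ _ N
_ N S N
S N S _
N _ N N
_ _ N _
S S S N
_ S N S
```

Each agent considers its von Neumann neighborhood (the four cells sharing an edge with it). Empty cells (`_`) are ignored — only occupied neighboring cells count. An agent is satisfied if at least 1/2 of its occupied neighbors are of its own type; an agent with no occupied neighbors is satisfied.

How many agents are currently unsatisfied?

9

Row 0: (0,0)S 0/0 satisfied · (0,3)N 1/1 satisfied
Row 1: (1,1)N 1/2 satisfied · (1,2)S 1/3 not · (1,3)N 1/2 satisfied
Row 2: (2,0)S 0/2 not · (2,1)N 1/3 not · (2,2)S 1/3 not
Row 3: (3,0)N 0/1 not · (3,2)N 2/3 satisfied · (3,3)N 1/1 satisfied
Row 4: (4,2)N 1/2 satisfied
Row 5: (5,0)S 1/1 satisfied · (5,1)S 3/3 satisfied · (5,2)S 1/4 not · (5,3)N 0/2 not
Row 6: (6,1)S 1/2 satisfied · (6,2)N 0/3 not · (6,3)S 0/2 not
Unsatisfied: (1,2), (2,0), (2,1), (2,2), (3,0), (5,2), (5,3), (6,2), (6,3) — 9 in total.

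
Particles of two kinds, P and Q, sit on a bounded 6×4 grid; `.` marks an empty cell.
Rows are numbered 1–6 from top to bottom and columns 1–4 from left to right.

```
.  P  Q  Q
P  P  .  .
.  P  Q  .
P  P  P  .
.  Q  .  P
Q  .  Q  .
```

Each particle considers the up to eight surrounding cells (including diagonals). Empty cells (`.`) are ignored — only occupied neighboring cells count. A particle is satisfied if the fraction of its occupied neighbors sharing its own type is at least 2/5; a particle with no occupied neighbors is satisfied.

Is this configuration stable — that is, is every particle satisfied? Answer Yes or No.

Row 1: (1,2)P 2/3 satisfied · (1,3)Q 1/3 not · (1,4)Q 1/1 satisfied
Row 2: (2,1)P 3/3 satisfied · (2,2)P 3/5 satisfied
Row 3: (3,2)P 5/6 satisfied · (3,3)Q 0/4 not
Row 4: (4,1)P 2/3 satisfied · (4,2)P 3/5 satisfied · (4,3)P 3/5 satisfied
Row 5: (5,2)Q 2/5 satisfied · (5,4)P 1/2 satisfied
Row 6: (6,1)Q 1/1 satisfied · (6,3)Q 1/2 satisfied
For instance (1,3) has only 1/3 same-type neighbors, below 2/5.

No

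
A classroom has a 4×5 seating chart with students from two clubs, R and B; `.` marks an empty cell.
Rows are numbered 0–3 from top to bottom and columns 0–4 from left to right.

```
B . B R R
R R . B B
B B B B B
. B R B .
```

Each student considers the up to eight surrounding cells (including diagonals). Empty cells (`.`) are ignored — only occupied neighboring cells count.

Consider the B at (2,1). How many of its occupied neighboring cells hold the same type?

Occupied neighbors of (2,1): (1,0)=R, (1,1)=R, (2,0)=B, (2,2)=B, (3,1)=B, (3,2)=R.
Same type (B): 3 of 6.

3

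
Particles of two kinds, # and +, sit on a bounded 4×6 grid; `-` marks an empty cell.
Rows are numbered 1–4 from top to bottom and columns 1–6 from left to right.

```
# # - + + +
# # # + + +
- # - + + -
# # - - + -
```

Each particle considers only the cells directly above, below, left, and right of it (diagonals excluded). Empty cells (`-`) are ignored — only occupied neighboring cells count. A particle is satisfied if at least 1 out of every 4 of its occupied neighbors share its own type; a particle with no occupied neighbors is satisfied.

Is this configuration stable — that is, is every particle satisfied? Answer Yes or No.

Yes

Row 1: (1,1)# 2/2 ✓ · (1,2)# 2/2 ✓ · (1,4)+ 2/2 ✓ · (1,5)+ 3/3 ✓ · (1,6)+ 2/2 ✓
Row 2: (2,1)# 2/2 ✓ · (2,2)# 4/4 ✓ · (2,3)# 1/2 ✓ · (2,4)+ 3/4 ✓ · (2,5)+ 4/4 ✓ · (2,6)+ 2/2 ✓
Row 3: (3,2)# 2/2 ✓ · (3,4)+ 2/2 ✓ · (3,5)+ 3/3 ✓
Row 4: (4,1)# 1/1 ✓ · (4,2)# 2/2 ✓ · (4,5)+ 1/1 ✓
All meet the threshold, so the configuration is stable.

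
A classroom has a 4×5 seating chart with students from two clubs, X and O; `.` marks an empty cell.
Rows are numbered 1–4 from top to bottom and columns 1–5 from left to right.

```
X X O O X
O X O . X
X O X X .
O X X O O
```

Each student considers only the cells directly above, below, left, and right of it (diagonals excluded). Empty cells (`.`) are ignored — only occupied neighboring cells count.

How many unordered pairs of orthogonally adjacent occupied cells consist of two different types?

15

Scan each occupied cell's neighbors to the right and below so each pair is counted once.
Row 1: X(1,1)–X(1,2)= X(1,1)–O(2,1)≠ X(1,2)–O(1,3)≠ X(1,2)–X(2,2)= O(1,3)–O(1,4)= O(1,3)–O(2,3)= O(1,4)–X(1,5)≠ X(1,5)–X(2,5)=  → 3/8 unlike.
Row 2: O(2,1)–X(2,2)≠ O(2,1)–X(3,1)≠ X(2,2)–O(2,3)≠ X(2,2)–O(3,2)≠ O(2,3)–X(3,3)≠  → 5/5 unlike.
Row 3: X(3,1)–O(3,2)≠ X(3,1)–O(4,1)≠ O(3,2)–X(3,3)≠ O(3,2)–X(4,2)≠ X(3,3)–X(3,4)= X(3,3)–X(4,3)= X(3,4)–O(4,4)≠  → 5/7 unlike.
Row 4: O(4,1)–X(4,2)≠ X(4,2)–X(4,3)= X(4,3)–O(4,4)≠ O(4,4)–O(4,5)=  → 2/4 unlike.
Total adjacent occupied pairs: 24; unlike-type pairs: 15.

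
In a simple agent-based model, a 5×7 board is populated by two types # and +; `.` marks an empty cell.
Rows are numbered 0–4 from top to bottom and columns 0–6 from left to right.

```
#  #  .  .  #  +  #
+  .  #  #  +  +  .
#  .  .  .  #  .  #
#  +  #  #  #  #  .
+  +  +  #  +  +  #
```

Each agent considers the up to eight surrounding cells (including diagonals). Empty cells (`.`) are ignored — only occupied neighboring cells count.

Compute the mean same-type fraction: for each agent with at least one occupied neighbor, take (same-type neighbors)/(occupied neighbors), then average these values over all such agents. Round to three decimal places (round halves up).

0.472

(0,0)# 1/2
(0,1)# 2/3
(0,4)# 1/4
(0,5)+ 2/4
(0,6)# 0/2
(1,0)+ 0/3
(1,2)# 2/2
(1,3)# 3/4
(1,4)+ 2/5
(1,5)+ 2/6
(2,0)# 1/3
(2,4)# 4/6
(2,6)# 1/2
(3,0)# 1/4
(3,1)+ 3/6
(3,2)# 2/5
(3,3)# 4/6
(3,4)# 4/6
(3,5)# 4/6
(4,0)+ 2/3
(4,1)+ 3/5
(4,2)+ 2/5
(4,3)# 3/5
(4,4)+ 1/5
(4,5)+ 1/4
(4,6)# 1/2
Sum over 26 agents: 1/2 + 2/3 + 1/4 + 2/4 + 0/2 + 0/3 + 2/2 + 3/4 + 2/5 + 2/6 + 1/3 + 4/6 + 1/2 + 1/4 + 3/6 + 2/5 + 4/6 + 4/6 + 4/6 + 2/3 + 3/5 + 2/5 + 3/5 + 1/5 + 1/4 + 1/2 = 184/15; mean = 184/15 ÷ 26 = 92/195 = 0.471794… → 0.472.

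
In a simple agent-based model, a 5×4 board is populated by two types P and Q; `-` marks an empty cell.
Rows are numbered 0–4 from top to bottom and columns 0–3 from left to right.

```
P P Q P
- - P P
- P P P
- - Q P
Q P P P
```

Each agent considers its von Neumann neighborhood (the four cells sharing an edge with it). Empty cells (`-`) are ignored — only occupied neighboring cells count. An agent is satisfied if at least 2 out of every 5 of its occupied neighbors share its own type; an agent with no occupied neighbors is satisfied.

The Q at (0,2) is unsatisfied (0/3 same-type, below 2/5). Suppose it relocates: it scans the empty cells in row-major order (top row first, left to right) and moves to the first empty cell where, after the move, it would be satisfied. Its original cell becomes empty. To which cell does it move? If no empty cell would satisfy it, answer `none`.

(3,0)

Vacating (0,2). Empty cells in order:
  (1,0): 0/1 same-type → still unsatisfied.
  (1,1): 0/3 same-type → still unsatisfied.
  (2,0): 0/1 same-type → still unsatisfied.
  (3,0): 1/1 same-type → satisfied — stop here.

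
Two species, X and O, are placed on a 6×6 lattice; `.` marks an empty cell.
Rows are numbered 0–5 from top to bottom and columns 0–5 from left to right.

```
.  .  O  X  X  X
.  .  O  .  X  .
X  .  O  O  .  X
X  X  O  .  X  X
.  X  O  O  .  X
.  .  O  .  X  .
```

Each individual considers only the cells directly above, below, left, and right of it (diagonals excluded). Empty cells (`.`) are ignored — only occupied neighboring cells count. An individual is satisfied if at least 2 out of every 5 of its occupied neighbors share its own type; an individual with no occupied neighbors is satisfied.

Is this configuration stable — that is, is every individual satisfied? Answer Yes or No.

Yes

(0,2)O 1/2 ok
(0,3)X 1/2 ok
(0,4)X 3/3 ok
(0,5)X 1/1 ok
(1,2)O 2/2 ok
(1,4)X 1/1 ok
(2,0)X 1/1 ok
(2,2)O 3/3 ok
(2,3)O 1/1 ok
(2,5)X 1/1 ok
(3,0)X 2/2 ok
(3,1)X 2/3 ok
(3,2)O 2/3 ok
(3,4)X 1/1 ok
(3,5)X 3/3 ok
(4,1)X 1/2 ok
(4,2)O 3/4 ok
(4,3)O 1/1 ok
(4,5)X 1/1 ok
(5,2)O 1/1 ok
(5,4)X 0/0 ok
All meet the threshold, so the configuration is stable.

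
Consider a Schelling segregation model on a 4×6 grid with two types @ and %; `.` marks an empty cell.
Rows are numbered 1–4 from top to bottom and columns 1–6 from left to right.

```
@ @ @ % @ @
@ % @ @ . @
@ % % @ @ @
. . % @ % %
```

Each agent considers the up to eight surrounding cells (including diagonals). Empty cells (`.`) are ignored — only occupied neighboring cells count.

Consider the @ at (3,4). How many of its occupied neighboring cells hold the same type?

Occupied neighbors of (3,4): (2,3)=@, (2,4)=@, (3,3)=%, (3,5)=@, (4,3)=%, (4,4)=@, (4,5)=%.
Same type (@): 4 of 7.

4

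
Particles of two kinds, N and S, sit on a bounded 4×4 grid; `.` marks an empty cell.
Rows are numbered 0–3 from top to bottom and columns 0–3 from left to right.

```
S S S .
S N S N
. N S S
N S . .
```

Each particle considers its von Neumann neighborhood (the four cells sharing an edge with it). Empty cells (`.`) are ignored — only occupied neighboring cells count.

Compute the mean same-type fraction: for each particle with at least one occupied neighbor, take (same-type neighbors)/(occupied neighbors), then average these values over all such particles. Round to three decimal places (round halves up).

0.451

Row 0: (0,0)S 2/2 · (0,1)S 2/3 · (0,2)S 2/2
Row 1: (1,0)S 1/2 · (1,1)N 1/4 · (1,2)S 2/4 · (1,3)N 0/2
Row 2: (2,1)N 1/3 · (2,2)S 2/3 · (2,3)S 1/2
Row 3: (3,0)N 0/1 · (3,1)S 0/2
Sum over 12 particles: 2/2 + 2/3 + 2/2 + 1/2 + 1/4 + 2/4 + 0/2 + 1/3 + 2/3 + 1/2 + 0/1 + 0/2 = 65/12; mean = 65/12 ÷ 12 = 65/144 = 0.451388… → 0.451.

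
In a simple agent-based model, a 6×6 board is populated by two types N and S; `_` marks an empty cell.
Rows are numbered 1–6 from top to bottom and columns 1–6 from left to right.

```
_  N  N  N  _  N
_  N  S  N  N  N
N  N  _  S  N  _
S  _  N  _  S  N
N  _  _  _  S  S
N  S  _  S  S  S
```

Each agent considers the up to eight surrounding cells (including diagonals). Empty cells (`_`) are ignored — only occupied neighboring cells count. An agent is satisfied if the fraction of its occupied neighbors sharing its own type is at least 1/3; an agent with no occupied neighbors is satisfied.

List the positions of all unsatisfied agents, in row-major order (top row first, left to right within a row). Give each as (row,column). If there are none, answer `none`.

Row 1: (1,2)N 2/3 ok · (1,3)N 4/5 ok · (1,4)N 3/4 ok · (1,6)N 2/2 ok
Row 2: (2,2)N 4/5 ok · (2,3)S 1/7 unhappy · (2,4)N 4/6 ok · (2,5)N 5/6 ok · (2,6)N 3/3 ok
Row 3: (3,1)N 2/3 ok · (3,2)N 3/5 ok · (3,4)S 2/6 ok · (3,5)N 4/6 ok
Row 4: (4,1)S 0/3 unhappy · (4,3)N 1/2 ok · (4,5)S 3/5 ok · (4,6)N 1/4 unhappy
Row 5: (5,1)N 1/3 ok · (5,5)S 5/6 ok · (5,6)S 4/5 ok
Row 6: (6,1)N 1/2 ok · (6,2)S 0/2 unhappy · (6,4)S 2/2 ok · (6,5)S 4/4 ok · (6,6)S 3/3 ok

(2,3), (4,1), (4,6), (6,2)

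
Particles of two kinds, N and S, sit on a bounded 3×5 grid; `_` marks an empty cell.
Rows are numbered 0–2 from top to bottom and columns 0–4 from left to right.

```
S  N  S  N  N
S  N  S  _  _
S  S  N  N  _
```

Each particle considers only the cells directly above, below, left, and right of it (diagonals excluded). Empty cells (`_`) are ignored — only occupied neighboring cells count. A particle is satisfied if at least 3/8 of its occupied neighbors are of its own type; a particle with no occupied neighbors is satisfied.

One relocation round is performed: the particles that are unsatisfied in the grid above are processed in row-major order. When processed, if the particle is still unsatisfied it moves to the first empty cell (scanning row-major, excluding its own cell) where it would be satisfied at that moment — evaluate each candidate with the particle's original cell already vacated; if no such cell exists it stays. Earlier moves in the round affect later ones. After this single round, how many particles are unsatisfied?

Initially unsatisfied (in order): (0,1), (0,2), (1,1), (1,2), (2,1), (2,2).
  (0,1) → (1,3).
  (0,2): now satisfied by earlier moves; stays.
  (1,1) → (1,4).
  (1,2) → (0,1).
  (2,1): now satisfied by earlier moves; stays.
  (2,2): now satisfied by earlier moves; stays.
Resulting grid:
S S S N N
S _ _ N N
S S N N _
All satisfied now.

0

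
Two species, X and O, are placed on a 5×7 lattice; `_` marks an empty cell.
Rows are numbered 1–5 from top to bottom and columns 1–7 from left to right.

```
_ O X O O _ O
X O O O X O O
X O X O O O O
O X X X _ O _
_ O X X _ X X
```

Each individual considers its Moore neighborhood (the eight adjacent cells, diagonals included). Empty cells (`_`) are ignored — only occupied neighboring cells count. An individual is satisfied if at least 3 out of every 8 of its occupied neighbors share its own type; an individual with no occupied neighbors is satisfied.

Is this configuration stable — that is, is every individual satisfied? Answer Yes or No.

No

Row 1: (1,2)O 2/4 satisfied · (1,3)X 0/5 not · (1,4)O 3/5 satisfied · (1,5)O 3/4 satisfied · (1,7)O 2/2 satisfied
Row 2: (2,1)X 1/4 not · (2,2)O 3/7 satisfied · (2,3)O 6/8 satisfied · (2,4)O 5/8 satisfied · (2,5)X 0/7 not · (2,6)O 6/7 satisfied · (2,7)O 4/4 satisfied
Row 3: (3,1)X 2/5 satisfied · (3,2)O 3/8 satisfied · (3,3)X 3/8 satisfied · (3,4)O 3/7 satisfied · (3,5)O 5/7 satisfied · (3,6)O 5/6 satisfied · (3,7)O 4/4 satisfied
Row 4: (4,1)O 2/4 satisfied · (4,2)X 4/7 satisfied · (4,3)X 5/8 satisfied · (4,4)X 4/6 satisfied · (4,6)O 3/5 satisfied
Row 5: (5,2)O 1/4 not · (5,3)X 4/5 satisfied · (5,4)X 3/3 satisfied · (5,6)X 1/2 satisfied · (5,7)X 1/2 satisfied
For instance (1,3) has only 0/5 same-type neighbors, below 3/8.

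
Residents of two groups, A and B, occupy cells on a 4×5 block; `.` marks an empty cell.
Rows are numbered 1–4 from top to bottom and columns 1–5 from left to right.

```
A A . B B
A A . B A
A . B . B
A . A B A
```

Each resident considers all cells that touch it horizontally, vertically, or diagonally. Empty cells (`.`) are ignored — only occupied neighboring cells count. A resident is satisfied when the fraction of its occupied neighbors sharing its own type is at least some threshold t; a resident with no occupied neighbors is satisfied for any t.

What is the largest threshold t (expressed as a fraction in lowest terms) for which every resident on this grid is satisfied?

0/1

(1,1)A 3/3
(1,2)A 3/3
(1,4)B 2/3
(1,5)B 2/3
(2,1)A 4/4
(2,2)A 4/5
(2,4)B 4/5
(2,5)A 0/4
(3,1)A 3/3
(3,3)B 2/4
(3,5)B 2/4
(4,1)A 1/1
(4,3)A 0/2
(4,4)B 2/4
(4,5)A 0/2
The smallest same-type fraction is 0/4 at (2,5), which reduces to 0/1. Any threshold above that leaves this resident unsatisfied.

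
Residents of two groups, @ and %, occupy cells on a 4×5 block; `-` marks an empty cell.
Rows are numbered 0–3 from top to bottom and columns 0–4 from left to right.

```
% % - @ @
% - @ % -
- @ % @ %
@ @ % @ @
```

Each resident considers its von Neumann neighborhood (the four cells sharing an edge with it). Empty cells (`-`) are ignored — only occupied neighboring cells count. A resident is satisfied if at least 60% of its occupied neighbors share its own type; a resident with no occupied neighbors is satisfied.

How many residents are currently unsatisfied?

9

Row 0: (0,0)% 2/2 ✓ · (0,1)% 1/1 ✓ · (0,3)@ 1/2 ✗ · (0,4)@ 1/1 ✓
Row 1: (1,0)% 1/1 ✓ · (1,2)@ 0/2 ✗ · (1,3)% 0/3 ✗
Row 2: (2,1)@ 1/2 ✗ · (2,2)% 1/4 ✗ · (2,3)@ 1/4 ✗ · (2,4)% 0/2 ✗
Row 3: (3,0)@ 1/1 ✓ · (3,1)@ 2/3 ✓ · (3,2)% 1/3 ✗ · (3,3)@ 2/3 ✓ · (3,4)@ 1/2 ✗
Unsatisfied: (0,3), (1,2), (1,3), (2,1), (2,2), (2,3), (2,4), (3,2), (3,4) — 9 in total.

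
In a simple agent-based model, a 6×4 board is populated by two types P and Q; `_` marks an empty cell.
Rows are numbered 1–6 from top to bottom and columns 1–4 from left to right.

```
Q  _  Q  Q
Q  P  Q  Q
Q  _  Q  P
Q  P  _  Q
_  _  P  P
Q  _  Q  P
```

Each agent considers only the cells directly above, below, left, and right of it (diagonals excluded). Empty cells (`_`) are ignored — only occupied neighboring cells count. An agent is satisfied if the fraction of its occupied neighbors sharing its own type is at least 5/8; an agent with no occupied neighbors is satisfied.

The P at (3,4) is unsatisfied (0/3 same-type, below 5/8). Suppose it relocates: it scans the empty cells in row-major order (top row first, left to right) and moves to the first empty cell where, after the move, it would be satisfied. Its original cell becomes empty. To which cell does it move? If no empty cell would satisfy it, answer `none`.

Vacating (3,4). Empty cells in order:
  (1,2): 1/3 same-type → still unsatisfied.
  (3,2): 2/4 same-type → still unsatisfied.
  (4,3): 2/4 same-type → still unsatisfied.
  (5,1): 0/2 same-type → still unsatisfied.
  (5,2): 2/2 same-type → satisfied — stop here.

(5,2)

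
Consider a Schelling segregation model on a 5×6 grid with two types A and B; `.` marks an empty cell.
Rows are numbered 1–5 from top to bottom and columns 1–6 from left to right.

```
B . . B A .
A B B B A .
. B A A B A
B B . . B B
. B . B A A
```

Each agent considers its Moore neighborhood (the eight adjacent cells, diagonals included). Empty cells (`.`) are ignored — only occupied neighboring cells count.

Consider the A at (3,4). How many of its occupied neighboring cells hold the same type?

2

Occupied neighbors of (3,4): (2,3)=B, (2,4)=B, (2,5)=A, (3,3)=A, (3,5)=B, (4,5)=B.
Same type (A): 2 of 6.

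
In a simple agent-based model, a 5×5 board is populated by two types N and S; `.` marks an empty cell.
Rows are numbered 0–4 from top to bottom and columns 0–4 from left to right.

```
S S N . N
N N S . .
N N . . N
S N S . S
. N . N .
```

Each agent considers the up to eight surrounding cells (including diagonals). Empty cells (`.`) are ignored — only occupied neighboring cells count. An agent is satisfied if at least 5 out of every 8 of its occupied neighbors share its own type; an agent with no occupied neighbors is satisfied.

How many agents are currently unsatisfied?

14

Row 0: (0,0)S 1/3 unhappy · (0,1)S 2/5 unhappy · (0,2)N 1/3 unhappy · (0,4)N 0/0 ok
Row 1: (1,0)N 3/5 unhappy · (1,1)N 4/7 unhappy · (1,2)S 1/4 unhappy
Row 2: (2,0)N 4/5 ok · (2,1)N 4/7 unhappy · (2,4)N 0/1 unhappy
Row 3: (3,0)S 0/4 unhappy · (3,1)N 3/5 unhappy · (3,2)S 0/4 unhappy · (3,4)S 0/2 unhappy
Row 4: (4,1)N 1/3 unhappy · (4,3)N 0/2 unhappy
Unsatisfied: (0,0), (0,1), (0,2), (1,0), (1,1), (1,2), (2,1), (2,4), (3,0), (3,1), (3,2), (3,4), (4,1), (4,3) — 14 in total.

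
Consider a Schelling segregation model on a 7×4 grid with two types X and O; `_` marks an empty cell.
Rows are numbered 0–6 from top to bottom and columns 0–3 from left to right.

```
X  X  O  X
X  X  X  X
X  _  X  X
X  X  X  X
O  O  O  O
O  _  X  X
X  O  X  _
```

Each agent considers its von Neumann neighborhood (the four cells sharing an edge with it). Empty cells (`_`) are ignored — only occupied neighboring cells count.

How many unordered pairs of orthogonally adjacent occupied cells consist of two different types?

Scan each occupied cell's neighbors to the right and below so each pair is counted once.
From row 0: 3 unlike of 7 pairs (running 3/7).
From row 1: 0 unlike of 6 pairs (running 3/13).
From row 2: 0 unlike of 4 pairs (running 3/17).
From row 3: 4 unlike of 7 pairs (running 7/24).
From row 4: 2 unlike of 6 pairs (running 9/30).
From row 5: 1 unlike of 3 pairs (running 10/33).
From row 6: 2 unlike of 2 pairs (running 12/35).
Total adjacent occupied pairs: 35; unlike-type pairs: 12.

12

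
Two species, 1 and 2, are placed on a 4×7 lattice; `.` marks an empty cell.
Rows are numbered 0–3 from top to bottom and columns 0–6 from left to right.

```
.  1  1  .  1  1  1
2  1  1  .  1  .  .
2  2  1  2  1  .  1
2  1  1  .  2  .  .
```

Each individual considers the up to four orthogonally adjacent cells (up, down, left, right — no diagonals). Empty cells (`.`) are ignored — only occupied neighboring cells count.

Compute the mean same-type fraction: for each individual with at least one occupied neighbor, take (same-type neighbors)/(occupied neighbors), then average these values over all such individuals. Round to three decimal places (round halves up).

Row 0: (0,1)1 2/2 · (0,2)1 2/2 · (0,4)1 2/2 · (0,5)1 2/2 · (0,6)1 1/1
Row 1: (1,0)2 1/2 · (1,1)1 2/4 · (1,2)1 3/3 · (1,4)1 2/2
Row 2: (2,0)2 3/3 · (2,1)2 1/4 · (2,2)1 2/4 · (2,3)2 0/2 · (2,4)1 1/3 · (2,6)1 — no occupied neighbors
Row 3: (3,0)2 1/2 · (3,1)1 1/3 · (3,2)1 2/2 · (3,4)2 0/1
Sum over 18 individuals: 2/2 + 2/2 + 2/2 + 2/2 + 1/1 + 1/2 + 2/4 + 3/3 + 2/2 + 3/3 + 1/4 + 2/4 + 0/2 + 1/3 + 1/2 + 1/3 + 2/2 + 0/1 = 143/12; mean = 143/12 ÷ 18 = 143/216 = 0.662037… → 0.662.

0.662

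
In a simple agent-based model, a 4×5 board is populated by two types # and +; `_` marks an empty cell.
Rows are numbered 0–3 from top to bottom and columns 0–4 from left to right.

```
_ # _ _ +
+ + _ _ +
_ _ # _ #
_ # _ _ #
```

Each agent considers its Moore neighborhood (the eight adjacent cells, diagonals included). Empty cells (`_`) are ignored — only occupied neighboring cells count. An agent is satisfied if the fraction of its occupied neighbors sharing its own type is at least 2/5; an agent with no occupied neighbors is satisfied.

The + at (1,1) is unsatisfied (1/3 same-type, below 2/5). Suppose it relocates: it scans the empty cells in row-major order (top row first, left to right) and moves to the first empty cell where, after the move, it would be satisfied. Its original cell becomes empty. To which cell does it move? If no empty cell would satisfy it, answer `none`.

(0,0)

Vacating (1,1). Empty cells in order:
  (0,0): 1/2 same-type → satisfied — stop here.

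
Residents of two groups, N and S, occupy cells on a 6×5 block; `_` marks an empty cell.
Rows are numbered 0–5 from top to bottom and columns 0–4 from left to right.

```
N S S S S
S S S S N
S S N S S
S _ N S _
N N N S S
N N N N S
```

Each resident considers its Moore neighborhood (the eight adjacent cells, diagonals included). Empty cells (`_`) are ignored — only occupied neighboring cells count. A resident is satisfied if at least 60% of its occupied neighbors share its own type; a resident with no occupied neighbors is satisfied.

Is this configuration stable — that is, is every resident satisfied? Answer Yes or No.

(0,0)N 0/3 not
(0,1)S 4/5 satisfied
(0,2)S 5/5 satisfied
(0,3)S 4/5 satisfied
(0,4)S 2/3 satisfied
(1,0)S 4/5 satisfied
(1,1)S 6/8 satisfied
(1,2)S 7/8 satisfied
(1,3)S 6/8 satisfied
(1,4)N 0/5 not
(2,0)S 4/4 satisfied
(2,1)S 5/7 satisfied
(2,2)N 1/7 not
(2,3)S 4/7 not
(2,4)S 3/4 satisfied
(3,0)S 2/4 not
(3,2)N 3/7 not
(3,3)S 4/7 not
(4,0)N 3/4 satisfied
(4,1)N 6/7 satisfied
(4,2)N 5/7 satisfied
(4,3)S 3/7 not
(4,4)S 3/4 satisfied
(5,0)N 3/3 satisfied
(5,1)N 5/5 satisfied
(5,2)N 4/5 satisfied
(5,3)N 2/5 not
(5,4)S 2/3 satisfied
For instance (0,0) has only 0/3 same-type neighbors, below 3/5.

No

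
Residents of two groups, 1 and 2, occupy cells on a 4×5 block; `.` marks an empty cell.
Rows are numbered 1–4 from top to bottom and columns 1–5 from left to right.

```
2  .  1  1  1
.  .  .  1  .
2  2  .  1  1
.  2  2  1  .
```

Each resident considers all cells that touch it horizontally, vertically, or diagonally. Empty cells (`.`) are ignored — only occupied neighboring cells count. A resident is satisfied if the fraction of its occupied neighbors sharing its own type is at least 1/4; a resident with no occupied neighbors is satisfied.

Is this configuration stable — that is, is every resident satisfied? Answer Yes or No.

Yes

(1,1)2 0/0 satisfied
(1,3)1 2/2 satisfied
(1,4)1 3/3 satisfied
(1,5)1 2/2 satisfied
(2,4)1 5/5 satisfied
(3,1)2 2/2 satisfied
(3,2)2 3/3 satisfied
(3,4)1 3/4 satisfied
(3,5)1 3/3 satisfied
(4,2)2 3/3 satisfied
(4,3)2 2/4 satisfied
(4,4)1 2/3 satisfied
All meet the threshold, so the configuration is stable.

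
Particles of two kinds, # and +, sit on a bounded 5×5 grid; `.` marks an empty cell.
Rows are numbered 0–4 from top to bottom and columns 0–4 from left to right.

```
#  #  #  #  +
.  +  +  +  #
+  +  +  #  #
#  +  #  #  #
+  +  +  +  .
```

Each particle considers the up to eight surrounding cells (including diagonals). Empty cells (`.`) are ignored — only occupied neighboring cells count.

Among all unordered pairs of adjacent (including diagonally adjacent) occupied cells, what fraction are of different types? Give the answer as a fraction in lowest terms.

15/32

Scan each occupied cell's neighbors to the right and below (and the two forward diagonals) so each pair is counted once.
Row 0: #(0,0)–#(0,1)= #(0,0)–+(1,1)≠ #(0,1)–#(0,2)= #(0,1)–+(1,1)≠ #(0,1)–+(1,2)≠ #(0,2)–#(0,3)= #(0,2)–+(1,2)≠ #(0,2)–+(1,3)≠ #(0,2)–+(1,1)≠ #(0,3)–+(0,4)≠ #(0,3)–+(1,3)≠ #(0,3)–#(1,4)= #(0,3)–+(1,2)≠ +(0,4)–#(1,4)≠ +(0,4)–+(1,3)=  → 10/15 unlike.
Row 1: +(1,1)–+(1,2)= +(1,1)–+(2,1)= +(1,1)–+(2,2)= +(1,1)–+(2,0)= +(1,2)–+(1,3)= +(1,2)–+(2,2)= +(1,2)–#(2,3)≠ +(1,2)–+(2,1)= +(1,3)–#(1,4)≠ +(1,3)–#(2,3)≠ +(1,3)–#(2,4)≠ +(1,3)–+(2,2)= #(1,4)–#(2,4)= #(1,4)–#(2,3)=  → 4/14 unlike.
Row 2: +(2,0)–+(2,1)= +(2,0)–#(3,0)≠ +(2,0)–+(3,1)= +(2,1)–+(2,2)= +(2,1)–+(3,1)= +(2,1)–#(3,2)≠ +(2,1)–#(3,0)≠ +(2,2)–#(2,3)≠ +(2,2)–#(3,2)≠ +(2,2)–#(3,3)≠ +(2,2)–+(3,1)= #(2,3)–#(2,4)= #(2,3)–#(3,3)= #(2,3)–#(3,4)= #(2,3)–#(3,2)= #(2,4)–#(3,4)= #(2,4)–#(3,3)=  → 6/17 unlike.
Row 3: #(3,0)–+(3,1)≠ #(3,0)–+(4,0)≠ #(3,0)–+(4,1)≠ +(3,1)–#(3,2)≠ +(3,1)–+(4,1)= +(3,1)–+(4,2)= +(3,1)–+(4,0)= #(3,2)–#(3,3)= #(3,2)–+(4,2)≠ #(3,2)–+(4,3)≠ #(3,2)–+(4,1)≠ #(3,3)–#(3,4)= #(3,3)–+(4,3)≠ #(3,3)–+(4,2)≠ #(3,4)–+(4,3)≠  → 10/15 unlike.
Row 4: +(4,0)–+(4,1)= +(4,1)–+(4,2)= +(4,2)–+(4,3)=  → 0/3 unlike.
Total adjacent occupied pairs: 64; unlike-type pairs: 30.
30/64 reduces to 15/32.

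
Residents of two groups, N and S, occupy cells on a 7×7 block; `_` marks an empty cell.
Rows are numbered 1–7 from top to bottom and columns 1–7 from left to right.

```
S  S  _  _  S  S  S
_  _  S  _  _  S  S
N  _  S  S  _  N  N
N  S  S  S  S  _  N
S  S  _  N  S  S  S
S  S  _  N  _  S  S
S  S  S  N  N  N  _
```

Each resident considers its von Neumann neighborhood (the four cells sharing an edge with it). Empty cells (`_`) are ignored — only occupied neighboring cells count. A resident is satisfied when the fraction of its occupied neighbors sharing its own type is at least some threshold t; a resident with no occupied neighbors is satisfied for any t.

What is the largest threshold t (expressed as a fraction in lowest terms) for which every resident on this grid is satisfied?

Row 1: (1,1)S 1/1 · (1,2)S 1/1 · (1,5)S 1/1 · (1,6)S 3/3 · (1,7)S 2/2
Row 2: (2,3)S 1/1 · (2,6)S 2/3 · (2,7)S 2/3
Row 3: (3,1)N 1/1 · (3,3)S 3/3 · (3,4)S 2/2 · (3,6)N 1/2 · (3,7)N 2/3
Row 4: (4,1)N 1/3 · (4,2)S 2/3 · (4,3)S 3/3 · (4,4)S 3/4 · (4,5)S 2/2 · (4,7)N 1/2
Row 5: (5,1)S 2/3 · (5,2)S 3/3 · (5,4)N 1/3 · (5,5)S 2/3 · (5,6)S 3/3 · (5,7)S 2/3
Row 6: (6,1)S 3/3 · (6,2)S 3/3 · (6,4)N 2/2 · (6,6)S 2/3 · (6,7)S 2/2
Row 7: (7,1)S 2/2 · (7,2)S 3/3 · (7,3)S 1/2 · (7,4)N 2/3 · (7,5)N 2/2 · (7,6)N 1/2
The smallest same-type fraction is 1/3 at (4,1), which reduces to 1/3. Any threshold above that leaves this resident unsatisfied.

1/3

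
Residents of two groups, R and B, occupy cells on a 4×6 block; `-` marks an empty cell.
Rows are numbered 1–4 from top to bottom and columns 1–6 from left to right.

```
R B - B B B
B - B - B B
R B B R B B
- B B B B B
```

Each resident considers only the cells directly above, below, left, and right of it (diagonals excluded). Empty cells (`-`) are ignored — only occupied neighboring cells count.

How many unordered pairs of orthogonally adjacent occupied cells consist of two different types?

7

Scan each occupied cell's neighbors to the right and below so each pair is counted once.
Row 1: R(1,1)–B(1,2)≠ R(1,1)–B(2,1)≠ B(1,4)–B(1,5)= B(1,5)–B(1,6)= B(1,5)–B(2,5)= B(1,6)–B(2,6)=  → 2/6 unlike.
Row 2: B(2,1)–R(3,1)≠ B(2,3)–B(3,3)= B(2,5)–B(2,6)= B(2,5)–B(3,5)= B(2,6)–B(3,6)=  → 1/5 unlike.
Row 3: R(3,1)–B(3,2)≠ B(3,2)–B(3,3)= B(3,2)–B(4,2)= B(3,3)–R(3,4)≠ B(3,3)–B(4,3)= R(3,4)–B(3,5)≠ R(3,4)–B(4,4)≠ B(3,5)–B(3,6)= B(3,5)–B(4,5)= B(3,6)–B(4,6)=  → 4/10 unlike.
Row 4: B(4,2)–B(4,3)= B(4,3)–B(4,4)= B(4,4)–B(4,5)= B(4,5)–B(4,6)=  → 0/4 unlike.
Total adjacent occupied pairs: 25; unlike-type pairs: 7.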